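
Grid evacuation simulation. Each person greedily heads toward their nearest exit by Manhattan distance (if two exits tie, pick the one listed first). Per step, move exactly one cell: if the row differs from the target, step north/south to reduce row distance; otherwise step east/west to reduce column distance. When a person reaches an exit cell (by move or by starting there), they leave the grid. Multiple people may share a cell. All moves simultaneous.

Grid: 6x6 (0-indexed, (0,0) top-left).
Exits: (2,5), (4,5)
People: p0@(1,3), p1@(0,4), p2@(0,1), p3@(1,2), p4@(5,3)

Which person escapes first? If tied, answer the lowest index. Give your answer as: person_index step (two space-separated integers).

Answer: 0 3

Derivation:
Step 1: p0:(1,3)->(2,3) | p1:(0,4)->(1,4) | p2:(0,1)->(1,1) | p3:(1,2)->(2,2) | p4:(5,3)->(4,3)
Step 2: p0:(2,3)->(2,4) | p1:(1,4)->(2,4) | p2:(1,1)->(2,1) | p3:(2,2)->(2,3) | p4:(4,3)->(4,4)
Step 3: p0:(2,4)->(2,5)->EXIT | p1:(2,4)->(2,5)->EXIT | p2:(2,1)->(2,2) | p3:(2,3)->(2,4) | p4:(4,4)->(4,5)->EXIT
Step 4: p0:escaped | p1:escaped | p2:(2,2)->(2,3) | p3:(2,4)->(2,5)->EXIT | p4:escaped
Step 5: p0:escaped | p1:escaped | p2:(2,3)->(2,4) | p3:escaped | p4:escaped
Step 6: p0:escaped | p1:escaped | p2:(2,4)->(2,5)->EXIT | p3:escaped | p4:escaped
Exit steps: [3, 3, 6, 4, 3]
First to escape: p0 at step 3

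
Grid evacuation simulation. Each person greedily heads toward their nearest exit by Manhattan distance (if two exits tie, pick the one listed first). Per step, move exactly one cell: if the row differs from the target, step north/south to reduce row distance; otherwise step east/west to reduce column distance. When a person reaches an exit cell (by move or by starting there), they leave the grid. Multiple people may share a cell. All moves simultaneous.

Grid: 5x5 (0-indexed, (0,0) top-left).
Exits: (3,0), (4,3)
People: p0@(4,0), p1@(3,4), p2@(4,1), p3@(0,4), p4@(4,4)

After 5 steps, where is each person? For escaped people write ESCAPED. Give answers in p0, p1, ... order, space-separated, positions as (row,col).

Step 1: p0:(4,0)->(3,0)->EXIT | p1:(3,4)->(4,4) | p2:(4,1)->(3,1) | p3:(0,4)->(1,4) | p4:(4,4)->(4,3)->EXIT
Step 2: p0:escaped | p1:(4,4)->(4,3)->EXIT | p2:(3,1)->(3,0)->EXIT | p3:(1,4)->(2,4) | p4:escaped
Step 3: p0:escaped | p1:escaped | p2:escaped | p3:(2,4)->(3,4) | p4:escaped
Step 4: p0:escaped | p1:escaped | p2:escaped | p3:(3,4)->(4,4) | p4:escaped
Step 5: p0:escaped | p1:escaped | p2:escaped | p3:(4,4)->(4,3)->EXIT | p4:escaped

ESCAPED ESCAPED ESCAPED ESCAPED ESCAPED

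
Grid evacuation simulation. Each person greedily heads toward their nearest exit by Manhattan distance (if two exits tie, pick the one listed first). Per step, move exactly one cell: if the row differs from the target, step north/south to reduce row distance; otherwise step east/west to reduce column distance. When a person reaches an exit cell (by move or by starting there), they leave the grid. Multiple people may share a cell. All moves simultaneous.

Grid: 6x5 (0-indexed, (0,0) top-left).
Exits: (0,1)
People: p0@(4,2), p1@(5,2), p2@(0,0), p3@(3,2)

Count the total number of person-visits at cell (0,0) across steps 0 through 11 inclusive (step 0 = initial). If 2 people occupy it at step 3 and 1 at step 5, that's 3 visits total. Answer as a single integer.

Answer: 1

Derivation:
Step 0: p0@(4,2) p1@(5,2) p2@(0,0) p3@(3,2) -> at (0,0): 1 [p2], cum=1
Step 1: p0@(3,2) p1@(4,2) p2@ESC p3@(2,2) -> at (0,0): 0 [-], cum=1
Step 2: p0@(2,2) p1@(3,2) p2@ESC p3@(1,2) -> at (0,0): 0 [-], cum=1
Step 3: p0@(1,2) p1@(2,2) p2@ESC p3@(0,2) -> at (0,0): 0 [-], cum=1
Step 4: p0@(0,2) p1@(1,2) p2@ESC p3@ESC -> at (0,0): 0 [-], cum=1
Step 5: p0@ESC p1@(0,2) p2@ESC p3@ESC -> at (0,0): 0 [-], cum=1
Step 6: p0@ESC p1@ESC p2@ESC p3@ESC -> at (0,0): 0 [-], cum=1
Total visits = 1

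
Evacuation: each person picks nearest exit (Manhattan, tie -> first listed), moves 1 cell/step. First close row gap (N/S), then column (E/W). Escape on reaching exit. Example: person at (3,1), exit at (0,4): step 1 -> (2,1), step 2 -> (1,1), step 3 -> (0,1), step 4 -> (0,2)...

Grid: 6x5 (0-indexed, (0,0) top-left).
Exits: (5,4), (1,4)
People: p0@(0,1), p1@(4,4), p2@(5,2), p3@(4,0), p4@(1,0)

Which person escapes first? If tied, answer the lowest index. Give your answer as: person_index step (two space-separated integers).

Answer: 1 1

Derivation:
Step 1: p0:(0,1)->(1,1) | p1:(4,4)->(5,4)->EXIT | p2:(5,2)->(5,3) | p3:(4,0)->(5,0) | p4:(1,0)->(1,1)
Step 2: p0:(1,1)->(1,2) | p1:escaped | p2:(5,3)->(5,4)->EXIT | p3:(5,0)->(5,1) | p4:(1,1)->(1,2)
Step 3: p0:(1,2)->(1,3) | p1:escaped | p2:escaped | p3:(5,1)->(5,2) | p4:(1,2)->(1,3)
Step 4: p0:(1,3)->(1,4)->EXIT | p1:escaped | p2:escaped | p3:(5,2)->(5,3) | p4:(1,3)->(1,4)->EXIT
Step 5: p0:escaped | p1:escaped | p2:escaped | p3:(5,3)->(5,4)->EXIT | p4:escaped
Exit steps: [4, 1, 2, 5, 4]
First to escape: p1 at step 1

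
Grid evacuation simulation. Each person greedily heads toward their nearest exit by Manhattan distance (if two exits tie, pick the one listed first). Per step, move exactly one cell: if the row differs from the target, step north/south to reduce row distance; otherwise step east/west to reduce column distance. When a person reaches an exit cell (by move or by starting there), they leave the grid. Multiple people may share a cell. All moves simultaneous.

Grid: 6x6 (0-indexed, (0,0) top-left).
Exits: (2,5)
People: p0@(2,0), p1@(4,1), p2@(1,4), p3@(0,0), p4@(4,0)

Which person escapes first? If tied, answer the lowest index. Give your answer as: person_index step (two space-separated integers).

Answer: 2 2

Derivation:
Step 1: p0:(2,0)->(2,1) | p1:(4,1)->(3,1) | p2:(1,4)->(2,4) | p3:(0,0)->(1,0) | p4:(4,0)->(3,0)
Step 2: p0:(2,1)->(2,2) | p1:(3,1)->(2,1) | p2:(2,4)->(2,5)->EXIT | p3:(1,0)->(2,0) | p4:(3,0)->(2,0)
Step 3: p0:(2,2)->(2,3) | p1:(2,1)->(2,2) | p2:escaped | p3:(2,0)->(2,1) | p4:(2,0)->(2,1)
Step 4: p0:(2,3)->(2,4) | p1:(2,2)->(2,3) | p2:escaped | p3:(2,1)->(2,2) | p4:(2,1)->(2,2)
Step 5: p0:(2,4)->(2,5)->EXIT | p1:(2,3)->(2,4) | p2:escaped | p3:(2,2)->(2,3) | p4:(2,2)->(2,3)
Step 6: p0:escaped | p1:(2,4)->(2,5)->EXIT | p2:escaped | p3:(2,3)->(2,4) | p4:(2,3)->(2,4)
Step 7: p0:escaped | p1:escaped | p2:escaped | p3:(2,4)->(2,5)->EXIT | p4:(2,4)->(2,5)->EXIT
Exit steps: [5, 6, 2, 7, 7]
First to escape: p2 at step 2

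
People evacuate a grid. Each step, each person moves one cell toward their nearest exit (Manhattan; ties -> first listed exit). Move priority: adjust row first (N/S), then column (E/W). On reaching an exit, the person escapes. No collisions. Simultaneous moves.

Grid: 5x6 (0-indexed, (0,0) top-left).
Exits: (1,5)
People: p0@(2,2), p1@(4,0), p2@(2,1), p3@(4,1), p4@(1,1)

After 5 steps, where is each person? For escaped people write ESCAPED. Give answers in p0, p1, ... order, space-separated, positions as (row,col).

Step 1: p0:(2,2)->(1,2) | p1:(4,0)->(3,0) | p2:(2,1)->(1,1) | p3:(4,1)->(3,1) | p4:(1,1)->(1,2)
Step 2: p0:(1,2)->(1,3) | p1:(3,0)->(2,0) | p2:(1,1)->(1,2) | p3:(3,1)->(2,1) | p4:(1,2)->(1,3)
Step 3: p0:(1,3)->(1,4) | p1:(2,0)->(1,0) | p2:(1,2)->(1,3) | p3:(2,1)->(1,1) | p4:(1,3)->(1,4)
Step 4: p0:(1,4)->(1,5)->EXIT | p1:(1,0)->(1,1) | p2:(1,3)->(1,4) | p3:(1,1)->(1,2) | p4:(1,4)->(1,5)->EXIT
Step 5: p0:escaped | p1:(1,1)->(1,2) | p2:(1,4)->(1,5)->EXIT | p3:(1,2)->(1,3) | p4:escaped

ESCAPED (1,2) ESCAPED (1,3) ESCAPED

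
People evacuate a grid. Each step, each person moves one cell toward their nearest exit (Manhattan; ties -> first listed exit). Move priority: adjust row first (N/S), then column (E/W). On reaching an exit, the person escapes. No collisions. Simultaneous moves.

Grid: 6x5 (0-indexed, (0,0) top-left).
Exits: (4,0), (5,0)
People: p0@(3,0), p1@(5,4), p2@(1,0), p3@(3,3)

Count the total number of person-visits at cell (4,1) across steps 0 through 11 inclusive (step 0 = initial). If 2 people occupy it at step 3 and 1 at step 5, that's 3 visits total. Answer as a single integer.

Step 0: p0@(3,0) p1@(5,4) p2@(1,0) p3@(3,3) -> at (4,1): 0 [-], cum=0
Step 1: p0@ESC p1@(5,3) p2@(2,0) p3@(4,3) -> at (4,1): 0 [-], cum=0
Step 2: p0@ESC p1@(5,2) p2@(3,0) p3@(4,2) -> at (4,1): 0 [-], cum=0
Step 3: p0@ESC p1@(5,1) p2@ESC p3@(4,1) -> at (4,1): 1 [p3], cum=1
Step 4: p0@ESC p1@ESC p2@ESC p3@ESC -> at (4,1): 0 [-], cum=1
Total visits = 1

Answer: 1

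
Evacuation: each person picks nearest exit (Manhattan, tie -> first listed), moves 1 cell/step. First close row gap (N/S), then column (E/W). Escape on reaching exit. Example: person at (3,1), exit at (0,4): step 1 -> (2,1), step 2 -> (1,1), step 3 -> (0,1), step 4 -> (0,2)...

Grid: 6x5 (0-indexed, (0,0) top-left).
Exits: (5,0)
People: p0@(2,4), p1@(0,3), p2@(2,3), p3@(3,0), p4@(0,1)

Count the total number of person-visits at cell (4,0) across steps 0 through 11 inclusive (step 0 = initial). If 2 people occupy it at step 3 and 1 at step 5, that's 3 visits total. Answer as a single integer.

Answer: 1

Derivation:
Step 0: p0@(2,4) p1@(0,3) p2@(2,3) p3@(3,0) p4@(0,1) -> at (4,0): 0 [-], cum=0
Step 1: p0@(3,4) p1@(1,3) p2@(3,3) p3@(4,0) p4@(1,1) -> at (4,0): 1 [p3], cum=1
Step 2: p0@(4,4) p1@(2,3) p2@(4,3) p3@ESC p4@(2,1) -> at (4,0): 0 [-], cum=1
Step 3: p0@(5,4) p1@(3,3) p2@(5,3) p3@ESC p4@(3,1) -> at (4,0): 0 [-], cum=1
Step 4: p0@(5,3) p1@(4,3) p2@(5,2) p3@ESC p4@(4,1) -> at (4,0): 0 [-], cum=1
Step 5: p0@(5,2) p1@(5,3) p2@(5,1) p3@ESC p4@(5,1) -> at (4,0): 0 [-], cum=1
Step 6: p0@(5,1) p1@(5,2) p2@ESC p3@ESC p4@ESC -> at (4,0): 0 [-], cum=1
Step 7: p0@ESC p1@(5,1) p2@ESC p3@ESC p4@ESC -> at (4,0): 0 [-], cum=1
Step 8: p0@ESC p1@ESC p2@ESC p3@ESC p4@ESC -> at (4,0): 0 [-], cum=1
Total visits = 1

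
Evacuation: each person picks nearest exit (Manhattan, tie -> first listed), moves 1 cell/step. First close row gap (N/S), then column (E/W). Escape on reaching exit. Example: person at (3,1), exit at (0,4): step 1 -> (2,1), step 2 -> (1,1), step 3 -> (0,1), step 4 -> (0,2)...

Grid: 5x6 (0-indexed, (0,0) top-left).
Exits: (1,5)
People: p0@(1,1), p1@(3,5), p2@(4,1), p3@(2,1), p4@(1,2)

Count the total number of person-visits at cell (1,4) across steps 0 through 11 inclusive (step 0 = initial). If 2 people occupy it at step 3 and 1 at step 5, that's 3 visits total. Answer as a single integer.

Answer: 4

Derivation:
Step 0: p0@(1,1) p1@(3,5) p2@(4,1) p3@(2,1) p4@(1,2) -> at (1,4): 0 [-], cum=0
Step 1: p0@(1,2) p1@(2,5) p2@(3,1) p3@(1,1) p4@(1,3) -> at (1,4): 0 [-], cum=0
Step 2: p0@(1,3) p1@ESC p2@(2,1) p3@(1,2) p4@(1,4) -> at (1,4): 1 [p4], cum=1
Step 3: p0@(1,4) p1@ESC p2@(1,1) p3@(1,3) p4@ESC -> at (1,4): 1 [p0], cum=2
Step 4: p0@ESC p1@ESC p2@(1,2) p3@(1,4) p4@ESC -> at (1,4): 1 [p3], cum=3
Step 5: p0@ESC p1@ESC p2@(1,3) p3@ESC p4@ESC -> at (1,4): 0 [-], cum=3
Step 6: p0@ESC p1@ESC p2@(1,4) p3@ESC p4@ESC -> at (1,4): 1 [p2], cum=4
Step 7: p0@ESC p1@ESC p2@ESC p3@ESC p4@ESC -> at (1,4): 0 [-], cum=4
Total visits = 4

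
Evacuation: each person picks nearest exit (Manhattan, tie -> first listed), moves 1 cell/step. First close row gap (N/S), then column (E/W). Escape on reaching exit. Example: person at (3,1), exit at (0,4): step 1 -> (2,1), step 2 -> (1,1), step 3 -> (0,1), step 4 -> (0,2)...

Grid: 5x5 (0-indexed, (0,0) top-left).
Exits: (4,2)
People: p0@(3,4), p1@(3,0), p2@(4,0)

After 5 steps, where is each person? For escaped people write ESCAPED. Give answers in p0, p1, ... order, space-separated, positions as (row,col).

Step 1: p0:(3,4)->(4,4) | p1:(3,0)->(4,0) | p2:(4,0)->(4,1)
Step 2: p0:(4,4)->(4,3) | p1:(4,0)->(4,1) | p2:(4,1)->(4,2)->EXIT
Step 3: p0:(4,3)->(4,2)->EXIT | p1:(4,1)->(4,2)->EXIT | p2:escaped

ESCAPED ESCAPED ESCAPED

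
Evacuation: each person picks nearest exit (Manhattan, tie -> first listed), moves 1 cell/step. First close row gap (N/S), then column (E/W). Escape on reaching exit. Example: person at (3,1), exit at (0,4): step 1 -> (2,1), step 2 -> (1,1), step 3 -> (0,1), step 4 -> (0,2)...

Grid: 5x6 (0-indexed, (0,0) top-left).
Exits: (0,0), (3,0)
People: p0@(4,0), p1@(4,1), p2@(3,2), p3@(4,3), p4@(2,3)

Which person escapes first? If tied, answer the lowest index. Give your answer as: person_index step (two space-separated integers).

Step 1: p0:(4,0)->(3,0)->EXIT | p1:(4,1)->(3,1) | p2:(3,2)->(3,1) | p3:(4,3)->(3,3) | p4:(2,3)->(3,3)
Step 2: p0:escaped | p1:(3,1)->(3,0)->EXIT | p2:(3,1)->(3,0)->EXIT | p3:(3,3)->(3,2) | p4:(3,3)->(3,2)
Step 3: p0:escaped | p1:escaped | p2:escaped | p3:(3,2)->(3,1) | p4:(3,2)->(3,1)
Step 4: p0:escaped | p1:escaped | p2:escaped | p3:(3,1)->(3,0)->EXIT | p4:(3,1)->(3,0)->EXIT
Exit steps: [1, 2, 2, 4, 4]
First to escape: p0 at step 1

Answer: 0 1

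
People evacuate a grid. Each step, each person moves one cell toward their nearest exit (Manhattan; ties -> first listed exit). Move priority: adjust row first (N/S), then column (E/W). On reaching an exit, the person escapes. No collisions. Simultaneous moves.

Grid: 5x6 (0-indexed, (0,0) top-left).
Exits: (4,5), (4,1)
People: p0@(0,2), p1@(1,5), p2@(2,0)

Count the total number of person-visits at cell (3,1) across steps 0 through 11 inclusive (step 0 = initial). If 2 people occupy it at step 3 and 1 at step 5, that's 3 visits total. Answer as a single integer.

Step 0: p0@(0,2) p1@(1,5) p2@(2,0) -> at (3,1): 0 [-], cum=0
Step 1: p0@(1,2) p1@(2,5) p2@(3,0) -> at (3,1): 0 [-], cum=0
Step 2: p0@(2,2) p1@(3,5) p2@(4,0) -> at (3,1): 0 [-], cum=0
Step 3: p0@(3,2) p1@ESC p2@ESC -> at (3,1): 0 [-], cum=0
Step 4: p0@(4,2) p1@ESC p2@ESC -> at (3,1): 0 [-], cum=0
Step 5: p0@ESC p1@ESC p2@ESC -> at (3,1): 0 [-], cum=0
Total visits = 0

Answer: 0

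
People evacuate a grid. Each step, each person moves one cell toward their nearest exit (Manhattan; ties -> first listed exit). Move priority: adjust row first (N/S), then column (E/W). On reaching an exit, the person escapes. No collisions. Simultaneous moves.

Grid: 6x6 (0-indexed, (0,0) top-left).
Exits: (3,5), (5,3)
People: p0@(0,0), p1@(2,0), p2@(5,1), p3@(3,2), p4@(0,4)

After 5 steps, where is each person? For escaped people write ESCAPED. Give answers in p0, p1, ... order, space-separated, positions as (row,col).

Step 1: p0:(0,0)->(1,0) | p1:(2,0)->(3,0) | p2:(5,1)->(5,2) | p3:(3,2)->(3,3) | p4:(0,4)->(1,4)
Step 2: p0:(1,0)->(2,0) | p1:(3,0)->(3,1) | p2:(5,2)->(5,3)->EXIT | p3:(3,3)->(3,4) | p4:(1,4)->(2,4)
Step 3: p0:(2,0)->(3,0) | p1:(3,1)->(3,2) | p2:escaped | p3:(3,4)->(3,5)->EXIT | p4:(2,4)->(3,4)
Step 4: p0:(3,0)->(3,1) | p1:(3,2)->(3,3) | p2:escaped | p3:escaped | p4:(3,4)->(3,5)->EXIT
Step 5: p0:(3,1)->(3,2) | p1:(3,3)->(3,4) | p2:escaped | p3:escaped | p4:escaped

(3,2) (3,4) ESCAPED ESCAPED ESCAPED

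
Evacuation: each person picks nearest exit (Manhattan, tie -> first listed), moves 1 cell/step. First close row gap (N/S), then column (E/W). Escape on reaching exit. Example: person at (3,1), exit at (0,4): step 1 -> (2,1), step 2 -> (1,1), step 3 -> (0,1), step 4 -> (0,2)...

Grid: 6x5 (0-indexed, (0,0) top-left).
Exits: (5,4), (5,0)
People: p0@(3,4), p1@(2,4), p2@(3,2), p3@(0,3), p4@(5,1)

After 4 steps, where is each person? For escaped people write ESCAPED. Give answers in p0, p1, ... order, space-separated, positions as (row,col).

Step 1: p0:(3,4)->(4,4) | p1:(2,4)->(3,4) | p2:(3,2)->(4,2) | p3:(0,3)->(1,3) | p4:(5,1)->(5,0)->EXIT
Step 2: p0:(4,4)->(5,4)->EXIT | p1:(3,4)->(4,4) | p2:(4,2)->(5,2) | p3:(1,3)->(2,3) | p4:escaped
Step 3: p0:escaped | p1:(4,4)->(5,4)->EXIT | p2:(5,2)->(5,3) | p3:(2,3)->(3,3) | p4:escaped
Step 4: p0:escaped | p1:escaped | p2:(5,3)->(5,4)->EXIT | p3:(3,3)->(4,3) | p4:escaped

ESCAPED ESCAPED ESCAPED (4,3) ESCAPED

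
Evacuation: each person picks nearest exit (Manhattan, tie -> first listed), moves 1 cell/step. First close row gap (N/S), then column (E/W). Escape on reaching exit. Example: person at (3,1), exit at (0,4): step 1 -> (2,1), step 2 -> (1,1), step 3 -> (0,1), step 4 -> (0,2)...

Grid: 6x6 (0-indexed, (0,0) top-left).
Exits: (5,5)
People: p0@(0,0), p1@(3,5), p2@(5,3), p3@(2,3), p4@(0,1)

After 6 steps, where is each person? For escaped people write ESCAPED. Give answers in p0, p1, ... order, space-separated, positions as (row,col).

Step 1: p0:(0,0)->(1,0) | p1:(3,5)->(4,5) | p2:(5,3)->(5,4) | p3:(2,3)->(3,3) | p4:(0,1)->(1,1)
Step 2: p0:(1,0)->(2,0) | p1:(4,5)->(5,5)->EXIT | p2:(5,4)->(5,5)->EXIT | p3:(3,3)->(4,3) | p4:(1,1)->(2,1)
Step 3: p0:(2,0)->(3,0) | p1:escaped | p2:escaped | p3:(4,3)->(5,3) | p4:(2,1)->(3,1)
Step 4: p0:(3,0)->(4,0) | p1:escaped | p2:escaped | p3:(5,3)->(5,4) | p4:(3,1)->(4,1)
Step 5: p0:(4,0)->(5,0) | p1:escaped | p2:escaped | p3:(5,4)->(5,5)->EXIT | p4:(4,1)->(5,1)
Step 6: p0:(5,0)->(5,1) | p1:escaped | p2:escaped | p3:escaped | p4:(5,1)->(5,2)

(5,1) ESCAPED ESCAPED ESCAPED (5,2)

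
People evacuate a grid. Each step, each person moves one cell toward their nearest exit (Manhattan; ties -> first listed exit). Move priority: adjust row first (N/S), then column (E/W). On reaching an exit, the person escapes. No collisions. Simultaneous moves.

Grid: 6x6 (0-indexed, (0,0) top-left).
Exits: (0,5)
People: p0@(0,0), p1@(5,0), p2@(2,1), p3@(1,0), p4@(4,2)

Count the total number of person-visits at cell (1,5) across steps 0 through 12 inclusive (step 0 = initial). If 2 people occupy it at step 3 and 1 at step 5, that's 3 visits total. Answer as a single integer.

Answer: 0

Derivation:
Step 0: p0@(0,0) p1@(5,0) p2@(2,1) p3@(1,0) p4@(4,2) -> at (1,5): 0 [-], cum=0
Step 1: p0@(0,1) p1@(4,0) p2@(1,1) p3@(0,0) p4@(3,2) -> at (1,5): 0 [-], cum=0
Step 2: p0@(0,2) p1@(3,0) p2@(0,1) p3@(0,1) p4@(2,2) -> at (1,5): 0 [-], cum=0
Step 3: p0@(0,3) p1@(2,0) p2@(0,2) p3@(0,2) p4@(1,2) -> at (1,5): 0 [-], cum=0
Step 4: p0@(0,4) p1@(1,0) p2@(0,3) p3@(0,3) p4@(0,2) -> at (1,5): 0 [-], cum=0
Step 5: p0@ESC p1@(0,0) p2@(0,4) p3@(0,4) p4@(0,3) -> at (1,5): 0 [-], cum=0
Step 6: p0@ESC p1@(0,1) p2@ESC p3@ESC p4@(0,4) -> at (1,5): 0 [-], cum=0
Step 7: p0@ESC p1@(0,2) p2@ESC p3@ESC p4@ESC -> at (1,5): 0 [-], cum=0
Step 8: p0@ESC p1@(0,3) p2@ESC p3@ESC p4@ESC -> at (1,5): 0 [-], cum=0
Step 9: p0@ESC p1@(0,4) p2@ESC p3@ESC p4@ESC -> at (1,5): 0 [-], cum=0
Step 10: p0@ESC p1@ESC p2@ESC p3@ESC p4@ESC -> at (1,5): 0 [-], cum=0
Total visits = 0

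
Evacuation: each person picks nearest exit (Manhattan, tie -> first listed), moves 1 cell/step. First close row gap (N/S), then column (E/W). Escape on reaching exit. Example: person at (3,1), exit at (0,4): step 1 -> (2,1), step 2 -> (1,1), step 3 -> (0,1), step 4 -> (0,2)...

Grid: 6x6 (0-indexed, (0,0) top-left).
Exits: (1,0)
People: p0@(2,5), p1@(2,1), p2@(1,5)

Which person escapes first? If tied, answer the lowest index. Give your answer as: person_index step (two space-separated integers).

Step 1: p0:(2,5)->(1,5) | p1:(2,1)->(1,1) | p2:(1,5)->(1,4)
Step 2: p0:(1,5)->(1,4) | p1:(1,1)->(1,0)->EXIT | p2:(1,4)->(1,3)
Step 3: p0:(1,4)->(1,3) | p1:escaped | p2:(1,3)->(1,2)
Step 4: p0:(1,3)->(1,2) | p1:escaped | p2:(1,2)->(1,1)
Step 5: p0:(1,2)->(1,1) | p1:escaped | p2:(1,1)->(1,0)->EXIT
Step 6: p0:(1,1)->(1,0)->EXIT | p1:escaped | p2:escaped
Exit steps: [6, 2, 5]
First to escape: p1 at step 2

Answer: 1 2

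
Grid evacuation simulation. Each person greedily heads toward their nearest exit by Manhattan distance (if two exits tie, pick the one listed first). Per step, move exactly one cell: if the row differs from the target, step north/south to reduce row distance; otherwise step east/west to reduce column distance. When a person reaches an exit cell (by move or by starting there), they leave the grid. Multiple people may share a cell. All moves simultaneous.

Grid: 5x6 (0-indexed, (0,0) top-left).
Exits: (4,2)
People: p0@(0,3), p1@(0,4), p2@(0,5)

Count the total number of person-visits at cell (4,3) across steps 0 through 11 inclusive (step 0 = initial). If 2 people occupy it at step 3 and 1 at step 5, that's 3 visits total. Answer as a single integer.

Answer: 3

Derivation:
Step 0: p0@(0,3) p1@(0,4) p2@(0,5) -> at (4,3): 0 [-], cum=0
Step 1: p0@(1,3) p1@(1,4) p2@(1,5) -> at (4,3): 0 [-], cum=0
Step 2: p0@(2,3) p1@(2,4) p2@(2,5) -> at (4,3): 0 [-], cum=0
Step 3: p0@(3,3) p1@(3,4) p2@(3,5) -> at (4,3): 0 [-], cum=0
Step 4: p0@(4,3) p1@(4,4) p2@(4,5) -> at (4,3): 1 [p0], cum=1
Step 5: p0@ESC p1@(4,3) p2@(4,4) -> at (4,3): 1 [p1], cum=2
Step 6: p0@ESC p1@ESC p2@(4,3) -> at (4,3): 1 [p2], cum=3
Step 7: p0@ESC p1@ESC p2@ESC -> at (4,3): 0 [-], cum=3
Total visits = 3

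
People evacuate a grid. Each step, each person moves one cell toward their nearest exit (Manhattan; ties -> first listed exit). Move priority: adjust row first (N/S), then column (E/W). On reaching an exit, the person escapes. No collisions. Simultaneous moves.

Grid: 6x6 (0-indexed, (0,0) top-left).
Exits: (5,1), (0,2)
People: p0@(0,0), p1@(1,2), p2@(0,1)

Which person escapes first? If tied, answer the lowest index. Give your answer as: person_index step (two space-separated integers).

Step 1: p0:(0,0)->(0,1) | p1:(1,2)->(0,2)->EXIT | p2:(0,1)->(0,2)->EXIT
Step 2: p0:(0,1)->(0,2)->EXIT | p1:escaped | p2:escaped
Exit steps: [2, 1, 1]
First to escape: p1 at step 1

Answer: 1 1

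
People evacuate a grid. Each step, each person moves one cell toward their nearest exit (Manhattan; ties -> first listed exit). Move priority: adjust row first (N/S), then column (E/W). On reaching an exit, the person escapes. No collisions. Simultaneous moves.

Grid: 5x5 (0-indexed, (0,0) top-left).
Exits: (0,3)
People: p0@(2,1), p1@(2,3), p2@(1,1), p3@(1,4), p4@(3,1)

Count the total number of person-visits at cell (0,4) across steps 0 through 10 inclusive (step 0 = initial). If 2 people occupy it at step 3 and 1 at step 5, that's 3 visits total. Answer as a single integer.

Answer: 1

Derivation:
Step 0: p0@(2,1) p1@(2,3) p2@(1,1) p3@(1,4) p4@(3,1) -> at (0,4): 0 [-], cum=0
Step 1: p0@(1,1) p1@(1,3) p2@(0,1) p3@(0,4) p4@(2,1) -> at (0,4): 1 [p3], cum=1
Step 2: p0@(0,1) p1@ESC p2@(0,2) p3@ESC p4@(1,1) -> at (0,4): 0 [-], cum=1
Step 3: p0@(0,2) p1@ESC p2@ESC p3@ESC p4@(0,1) -> at (0,4): 0 [-], cum=1
Step 4: p0@ESC p1@ESC p2@ESC p3@ESC p4@(0,2) -> at (0,4): 0 [-], cum=1
Step 5: p0@ESC p1@ESC p2@ESC p3@ESC p4@ESC -> at (0,4): 0 [-], cum=1
Total visits = 1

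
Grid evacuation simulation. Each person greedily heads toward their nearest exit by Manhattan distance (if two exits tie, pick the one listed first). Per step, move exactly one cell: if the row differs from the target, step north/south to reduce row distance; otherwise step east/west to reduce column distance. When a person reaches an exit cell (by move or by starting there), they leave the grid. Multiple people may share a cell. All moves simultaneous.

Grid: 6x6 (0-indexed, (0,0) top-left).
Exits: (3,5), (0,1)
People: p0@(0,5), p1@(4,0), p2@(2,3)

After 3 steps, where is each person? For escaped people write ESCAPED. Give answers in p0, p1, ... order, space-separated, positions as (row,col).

Step 1: p0:(0,5)->(1,5) | p1:(4,0)->(3,0) | p2:(2,3)->(3,3)
Step 2: p0:(1,5)->(2,5) | p1:(3,0)->(2,0) | p2:(3,3)->(3,4)
Step 3: p0:(2,5)->(3,5)->EXIT | p1:(2,0)->(1,0) | p2:(3,4)->(3,5)->EXIT

ESCAPED (1,0) ESCAPED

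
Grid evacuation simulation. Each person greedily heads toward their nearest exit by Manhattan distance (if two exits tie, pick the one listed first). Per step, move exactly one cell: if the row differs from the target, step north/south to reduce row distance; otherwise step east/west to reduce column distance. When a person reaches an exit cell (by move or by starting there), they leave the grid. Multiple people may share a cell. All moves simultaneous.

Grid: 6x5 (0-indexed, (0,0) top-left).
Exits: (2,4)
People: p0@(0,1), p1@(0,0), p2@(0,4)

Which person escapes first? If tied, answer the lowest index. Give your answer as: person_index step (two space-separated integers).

Step 1: p0:(0,1)->(1,1) | p1:(0,0)->(1,0) | p2:(0,4)->(1,4)
Step 2: p0:(1,1)->(2,1) | p1:(1,0)->(2,0) | p2:(1,4)->(2,4)->EXIT
Step 3: p0:(2,1)->(2,2) | p1:(2,0)->(2,1) | p2:escaped
Step 4: p0:(2,2)->(2,3) | p1:(2,1)->(2,2) | p2:escaped
Step 5: p0:(2,3)->(2,4)->EXIT | p1:(2,2)->(2,3) | p2:escaped
Step 6: p0:escaped | p1:(2,3)->(2,4)->EXIT | p2:escaped
Exit steps: [5, 6, 2]
First to escape: p2 at step 2

Answer: 2 2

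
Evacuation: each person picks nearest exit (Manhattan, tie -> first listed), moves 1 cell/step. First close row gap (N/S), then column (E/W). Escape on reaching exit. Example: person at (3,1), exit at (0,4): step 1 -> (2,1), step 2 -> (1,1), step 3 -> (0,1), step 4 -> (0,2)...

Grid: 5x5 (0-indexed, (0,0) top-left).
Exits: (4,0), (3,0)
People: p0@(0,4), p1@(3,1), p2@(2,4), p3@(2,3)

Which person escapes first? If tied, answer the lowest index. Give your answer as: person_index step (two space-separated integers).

Answer: 1 1

Derivation:
Step 1: p0:(0,4)->(1,4) | p1:(3,1)->(3,0)->EXIT | p2:(2,4)->(3,4) | p3:(2,3)->(3,3)
Step 2: p0:(1,4)->(2,4) | p1:escaped | p2:(3,4)->(3,3) | p3:(3,3)->(3,2)
Step 3: p0:(2,4)->(3,4) | p1:escaped | p2:(3,3)->(3,2) | p3:(3,2)->(3,1)
Step 4: p0:(3,4)->(3,3) | p1:escaped | p2:(3,2)->(3,1) | p3:(3,1)->(3,0)->EXIT
Step 5: p0:(3,3)->(3,2) | p1:escaped | p2:(3,1)->(3,0)->EXIT | p3:escaped
Step 6: p0:(3,2)->(3,1) | p1:escaped | p2:escaped | p3:escaped
Step 7: p0:(3,1)->(3,0)->EXIT | p1:escaped | p2:escaped | p3:escaped
Exit steps: [7, 1, 5, 4]
First to escape: p1 at step 1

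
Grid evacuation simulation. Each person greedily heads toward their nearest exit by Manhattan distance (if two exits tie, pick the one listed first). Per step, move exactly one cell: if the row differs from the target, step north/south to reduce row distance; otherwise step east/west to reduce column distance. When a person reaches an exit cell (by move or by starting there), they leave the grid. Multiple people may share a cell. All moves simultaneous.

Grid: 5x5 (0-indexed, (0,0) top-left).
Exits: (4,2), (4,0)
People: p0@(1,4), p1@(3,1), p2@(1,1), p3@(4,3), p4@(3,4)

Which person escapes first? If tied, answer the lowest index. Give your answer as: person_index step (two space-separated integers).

Answer: 3 1

Derivation:
Step 1: p0:(1,4)->(2,4) | p1:(3,1)->(4,1) | p2:(1,1)->(2,1) | p3:(4,3)->(4,2)->EXIT | p4:(3,4)->(4,4)
Step 2: p0:(2,4)->(3,4) | p1:(4,1)->(4,2)->EXIT | p2:(2,1)->(3,1) | p3:escaped | p4:(4,4)->(4,3)
Step 3: p0:(3,4)->(4,4) | p1:escaped | p2:(3,1)->(4,1) | p3:escaped | p4:(4,3)->(4,2)->EXIT
Step 4: p0:(4,4)->(4,3) | p1:escaped | p2:(4,1)->(4,2)->EXIT | p3:escaped | p4:escaped
Step 5: p0:(4,3)->(4,2)->EXIT | p1:escaped | p2:escaped | p3:escaped | p4:escaped
Exit steps: [5, 2, 4, 1, 3]
First to escape: p3 at step 1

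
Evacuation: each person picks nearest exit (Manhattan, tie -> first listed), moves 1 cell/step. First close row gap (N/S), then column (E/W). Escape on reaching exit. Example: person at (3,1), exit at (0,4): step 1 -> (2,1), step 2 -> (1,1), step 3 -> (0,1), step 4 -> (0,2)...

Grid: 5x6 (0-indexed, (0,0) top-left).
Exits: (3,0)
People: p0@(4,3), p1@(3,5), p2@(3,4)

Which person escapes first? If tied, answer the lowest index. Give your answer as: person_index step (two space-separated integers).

Step 1: p0:(4,3)->(3,3) | p1:(3,5)->(3,4) | p2:(3,4)->(3,3)
Step 2: p0:(3,3)->(3,2) | p1:(3,4)->(3,3) | p2:(3,3)->(3,2)
Step 3: p0:(3,2)->(3,1) | p1:(3,3)->(3,2) | p2:(3,2)->(3,1)
Step 4: p0:(3,1)->(3,0)->EXIT | p1:(3,2)->(3,1) | p2:(3,1)->(3,0)->EXIT
Step 5: p0:escaped | p1:(3,1)->(3,0)->EXIT | p2:escaped
Exit steps: [4, 5, 4]
First to escape: p0 at step 4

Answer: 0 4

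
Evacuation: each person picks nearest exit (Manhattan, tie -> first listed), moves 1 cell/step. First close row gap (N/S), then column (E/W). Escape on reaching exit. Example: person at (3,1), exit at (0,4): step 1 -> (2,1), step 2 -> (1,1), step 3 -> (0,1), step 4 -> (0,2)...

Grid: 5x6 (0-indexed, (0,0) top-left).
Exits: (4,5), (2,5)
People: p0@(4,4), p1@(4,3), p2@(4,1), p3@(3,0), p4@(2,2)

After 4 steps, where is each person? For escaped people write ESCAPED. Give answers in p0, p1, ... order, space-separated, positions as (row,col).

Step 1: p0:(4,4)->(4,5)->EXIT | p1:(4,3)->(4,4) | p2:(4,1)->(4,2) | p3:(3,0)->(4,0) | p4:(2,2)->(2,3)
Step 2: p0:escaped | p1:(4,4)->(4,5)->EXIT | p2:(4,2)->(4,3) | p3:(4,0)->(4,1) | p4:(2,3)->(2,4)
Step 3: p0:escaped | p1:escaped | p2:(4,3)->(4,4) | p3:(4,1)->(4,2) | p4:(2,4)->(2,5)->EXIT
Step 4: p0:escaped | p1:escaped | p2:(4,4)->(4,5)->EXIT | p3:(4,2)->(4,3) | p4:escaped

ESCAPED ESCAPED ESCAPED (4,3) ESCAPED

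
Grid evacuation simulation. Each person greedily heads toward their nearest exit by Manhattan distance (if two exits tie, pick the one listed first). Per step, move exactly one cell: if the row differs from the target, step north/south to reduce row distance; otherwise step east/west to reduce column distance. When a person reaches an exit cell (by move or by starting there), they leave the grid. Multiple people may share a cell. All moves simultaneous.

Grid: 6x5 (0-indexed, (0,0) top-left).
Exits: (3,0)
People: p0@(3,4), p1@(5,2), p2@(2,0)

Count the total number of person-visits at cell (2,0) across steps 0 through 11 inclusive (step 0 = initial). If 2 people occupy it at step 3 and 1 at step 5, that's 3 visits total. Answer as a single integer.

Answer: 1

Derivation:
Step 0: p0@(3,4) p1@(5,2) p2@(2,0) -> at (2,0): 1 [p2], cum=1
Step 1: p0@(3,3) p1@(4,2) p2@ESC -> at (2,0): 0 [-], cum=1
Step 2: p0@(3,2) p1@(3,2) p2@ESC -> at (2,0): 0 [-], cum=1
Step 3: p0@(3,1) p1@(3,1) p2@ESC -> at (2,0): 0 [-], cum=1
Step 4: p0@ESC p1@ESC p2@ESC -> at (2,0): 0 [-], cum=1
Total visits = 1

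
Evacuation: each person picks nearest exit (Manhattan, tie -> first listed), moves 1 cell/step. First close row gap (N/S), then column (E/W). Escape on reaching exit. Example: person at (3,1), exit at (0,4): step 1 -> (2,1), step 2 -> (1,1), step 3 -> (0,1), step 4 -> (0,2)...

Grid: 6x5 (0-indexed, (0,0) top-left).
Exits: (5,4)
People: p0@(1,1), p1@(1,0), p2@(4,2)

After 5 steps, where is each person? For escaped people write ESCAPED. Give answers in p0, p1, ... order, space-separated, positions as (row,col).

Step 1: p0:(1,1)->(2,1) | p1:(1,0)->(2,0) | p2:(4,2)->(5,2)
Step 2: p0:(2,1)->(3,1) | p1:(2,0)->(3,0) | p2:(5,2)->(5,3)
Step 3: p0:(3,1)->(4,1) | p1:(3,0)->(4,0) | p2:(5,3)->(5,4)->EXIT
Step 4: p0:(4,1)->(5,1) | p1:(4,0)->(5,0) | p2:escaped
Step 5: p0:(5,1)->(5,2) | p1:(5,0)->(5,1) | p2:escaped

(5,2) (5,1) ESCAPED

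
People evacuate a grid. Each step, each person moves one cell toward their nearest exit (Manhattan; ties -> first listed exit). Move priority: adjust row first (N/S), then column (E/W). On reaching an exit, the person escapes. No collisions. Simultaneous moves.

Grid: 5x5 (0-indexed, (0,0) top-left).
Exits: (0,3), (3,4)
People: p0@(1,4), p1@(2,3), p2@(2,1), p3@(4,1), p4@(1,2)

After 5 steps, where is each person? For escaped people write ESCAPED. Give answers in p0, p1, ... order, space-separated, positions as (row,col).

Step 1: p0:(1,4)->(0,4) | p1:(2,3)->(1,3) | p2:(2,1)->(1,1) | p3:(4,1)->(3,1) | p4:(1,2)->(0,2)
Step 2: p0:(0,4)->(0,3)->EXIT | p1:(1,3)->(0,3)->EXIT | p2:(1,1)->(0,1) | p3:(3,1)->(3,2) | p4:(0,2)->(0,3)->EXIT
Step 3: p0:escaped | p1:escaped | p2:(0,1)->(0,2) | p3:(3,2)->(3,3) | p4:escaped
Step 4: p0:escaped | p1:escaped | p2:(0,2)->(0,3)->EXIT | p3:(3,3)->(3,4)->EXIT | p4:escaped

ESCAPED ESCAPED ESCAPED ESCAPED ESCAPED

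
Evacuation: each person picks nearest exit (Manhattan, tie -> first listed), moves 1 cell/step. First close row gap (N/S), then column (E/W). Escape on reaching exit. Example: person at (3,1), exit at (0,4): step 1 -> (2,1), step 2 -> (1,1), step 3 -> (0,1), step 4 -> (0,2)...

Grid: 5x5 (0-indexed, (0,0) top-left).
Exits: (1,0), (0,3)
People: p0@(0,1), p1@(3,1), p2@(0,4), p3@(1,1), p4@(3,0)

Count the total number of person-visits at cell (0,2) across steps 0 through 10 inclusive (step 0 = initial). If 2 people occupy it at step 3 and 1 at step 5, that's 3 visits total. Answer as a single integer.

Step 0: p0@(0,1) p1@(3,1) p2@(0,4) p3@(1,1) p4@(3,0) -> at (0,2): 0 [-], cum=0
Step 1: p0@(1,1) p1@(2,1) p2@ESC p3@ESC p4@(2,0) -> at (0,2): 0 [-], cum=0
Step 2: p0@ESC p1@(1,1) p2@ESC p3@ESC p4@ESC -> at (0,2): 0 [-], cum=0
Step 3: p0@ESC p1@ESC p2@ESC p3@ESC p4@ESC -> at (0,2): 0 [-], cum=0
Total visits = 0

Answer: 0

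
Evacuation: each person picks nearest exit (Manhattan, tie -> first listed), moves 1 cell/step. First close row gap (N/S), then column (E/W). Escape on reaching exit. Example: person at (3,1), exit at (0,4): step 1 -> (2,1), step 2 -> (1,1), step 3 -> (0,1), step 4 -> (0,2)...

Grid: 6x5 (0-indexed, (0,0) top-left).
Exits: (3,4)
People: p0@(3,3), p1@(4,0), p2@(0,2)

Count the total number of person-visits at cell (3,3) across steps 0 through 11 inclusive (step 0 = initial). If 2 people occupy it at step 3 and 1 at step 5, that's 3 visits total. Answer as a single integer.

Step 0: p0@(3,3) p1@(4,0) p2@(0,2) -> at (3,3): 1 [p0], cum=1
Step 1: p0@ESC p1@(3,0) p2@(1,2) -> at (3,3): 0 [-], cum=1
Step 2: p0@ESC p1@(3,1) p2@(2,2) -> at (3,3): 0 [-], cum=1
Step 3: p0@ESC p1@(3,2) p2@(3,2) -> at (3,3): 0 [-], cum=1
Step 4: p0@ESC p1@(3,3) p2@(3,3) -> at (3,3): 2 [p1,p2], cum=3
Step 5: p0@ESC p1@ESC p2@ESC -> at (3,3): 0 [-], cum=3
Total visits = 3

Answer: 3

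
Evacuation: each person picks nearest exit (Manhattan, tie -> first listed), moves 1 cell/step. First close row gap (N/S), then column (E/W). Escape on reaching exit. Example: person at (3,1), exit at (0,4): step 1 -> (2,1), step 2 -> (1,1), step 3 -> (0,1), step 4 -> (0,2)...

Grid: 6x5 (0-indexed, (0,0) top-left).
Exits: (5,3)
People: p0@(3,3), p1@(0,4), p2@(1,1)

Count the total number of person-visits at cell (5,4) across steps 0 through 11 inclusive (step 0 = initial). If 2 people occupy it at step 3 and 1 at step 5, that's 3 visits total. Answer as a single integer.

Answer: 1

Derivation:
Step 0: p0@(3,3) p1@(0,4) p2@(1,1) -> at (5,4): 0 [-], cum=0
Step 1: p0@(4,3) p1@(1,4) p2@(2,1) -> at (5,4): 0 [-], cum=0
Step 2: p0@ESC p1@(2,4) p2@(3,1) -> at (5,4): 0 [-], cum=0
Step 3: p0@ESC p1@(3,4) p2@(4,1) -> at (5,4): 0 [-], cum=0
Step 4: p0@ESC p1@(4,4) p2@(5,1) -> at (5,4): 0 [-], cum=0
Step 5: p0@ESC p1@(5,4) p2@(5,2) -> at (5,4): 1 [p1], cum=1
Step 6: p0@ESC p1@ESC p2@ESC -> at (5,4): 0 [-], cum=1
Total visits = 1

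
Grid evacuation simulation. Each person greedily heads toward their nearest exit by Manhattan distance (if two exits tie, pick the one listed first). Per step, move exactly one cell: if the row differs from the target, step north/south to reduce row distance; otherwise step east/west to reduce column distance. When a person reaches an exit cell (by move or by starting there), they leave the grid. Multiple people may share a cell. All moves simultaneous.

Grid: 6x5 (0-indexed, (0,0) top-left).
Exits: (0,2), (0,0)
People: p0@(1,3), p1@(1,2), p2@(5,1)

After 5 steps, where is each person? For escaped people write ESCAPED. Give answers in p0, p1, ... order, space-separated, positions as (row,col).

Step 1: p0:(1,3)->(0,3) | p1:(1,2)->(0,2)->EXIT | p2:(5,1)->(4,1)
Step 2: p0:(0,3)->(0,2)->EXIT | p1:escaped | p2:(4,1)->(3,1)
Step 3: p0:escaped | p1:escaped | p2:(3,1)->(2,1)
Step 4: p0:escaped | p1:escaped | p2:(2,1)->(1,1)
Step 5: p0:escaped | p1:escaped | p2:(1,1)->(0,1)

ESCAPED ESCAPED (0,1)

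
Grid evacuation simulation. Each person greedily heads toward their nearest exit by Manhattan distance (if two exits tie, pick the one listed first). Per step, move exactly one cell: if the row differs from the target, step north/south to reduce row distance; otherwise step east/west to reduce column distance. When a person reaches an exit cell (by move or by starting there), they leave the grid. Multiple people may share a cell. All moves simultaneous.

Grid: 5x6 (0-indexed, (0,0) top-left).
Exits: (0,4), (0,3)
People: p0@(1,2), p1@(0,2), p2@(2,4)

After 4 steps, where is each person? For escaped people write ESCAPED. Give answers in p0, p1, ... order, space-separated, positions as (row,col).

Step 1: p0:(1,2)->(0,2) | p1:(0,2)->(0,3)->EXIT | p2:(2,4)->(1,4)
Step 2: p0:(0,2)->(0,3)->EXIT | p1:escaped | p2:(1,4)->(0,4)->EXIT

ESCAPED ESCAPED ESCAPED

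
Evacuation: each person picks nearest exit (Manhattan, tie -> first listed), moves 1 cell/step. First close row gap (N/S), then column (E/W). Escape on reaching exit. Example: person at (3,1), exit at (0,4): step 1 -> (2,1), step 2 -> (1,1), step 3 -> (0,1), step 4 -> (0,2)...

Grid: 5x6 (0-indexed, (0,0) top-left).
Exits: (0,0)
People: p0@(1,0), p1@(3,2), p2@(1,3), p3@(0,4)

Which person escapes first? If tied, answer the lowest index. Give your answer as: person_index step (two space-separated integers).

Answer: 0 1

Derivation:
Step 1: p0:(1,0)->(0,0)->EXIT | p1:(3,2)->(2,2) | p2:(1,3)->(0,3) | p3:(0,4)->(0,3)
Step 2: p0:escaped | p1:(2,2)->(1,2) | p2:(0,3)->(0,2) | p3:(0,3)->(0,2)
Step 3: p0:escaped | p1:(1,2)->(0,2) | p2:(0,2)->(0,1) | p3:(0,2)->(0,1)
Step 4: p0:escaped | p1:(0,2)->(0,1) | p2:(0,1)->(0,0)->EXIT | p3:(0,1)->(0,0)->EXIT
Step 5: p0:escaped | p1:(0,1)->(0,0)->EXIT | p2:escaped | p3:escaped
Exit steps: [1, 5, 4, 4]
First to escape: p0 at step 1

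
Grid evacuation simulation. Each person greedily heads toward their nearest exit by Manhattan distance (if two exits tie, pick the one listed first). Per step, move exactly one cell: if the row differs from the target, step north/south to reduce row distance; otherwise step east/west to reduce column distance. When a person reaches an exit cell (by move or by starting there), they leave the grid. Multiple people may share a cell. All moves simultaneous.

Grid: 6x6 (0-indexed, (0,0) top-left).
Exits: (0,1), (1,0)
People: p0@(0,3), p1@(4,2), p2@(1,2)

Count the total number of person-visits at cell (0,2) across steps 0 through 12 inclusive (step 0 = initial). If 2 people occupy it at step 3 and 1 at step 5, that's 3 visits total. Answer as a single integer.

Answer: 3

Derivation:
Step 0: p0@(0,3) p1@(4,2) p2@(1,2) -> at (0,2): 0 [-], cum=0
Step 1: p0@(0,2) p1@(3,2) p2@(0,2) -> at (0,2): 2 [p0,p2], cum=2
Step 2: p0@ESC p1@(2,2) p2@ESC -> at (0,2): 0 [-], cum=2
Step 3: p0@ESC p1@(1,2) p2@ESC -> at (0,2): 0 [-], cum=2
Step 4: p0@ESC p1@(0,2) p2@ESC -> at (0,2): 1 [p1], cum=3
Step 5: p0@ESC p1@ESC p2@ESC -> at (0,2): 0 [-], cum=3
Total visits = 3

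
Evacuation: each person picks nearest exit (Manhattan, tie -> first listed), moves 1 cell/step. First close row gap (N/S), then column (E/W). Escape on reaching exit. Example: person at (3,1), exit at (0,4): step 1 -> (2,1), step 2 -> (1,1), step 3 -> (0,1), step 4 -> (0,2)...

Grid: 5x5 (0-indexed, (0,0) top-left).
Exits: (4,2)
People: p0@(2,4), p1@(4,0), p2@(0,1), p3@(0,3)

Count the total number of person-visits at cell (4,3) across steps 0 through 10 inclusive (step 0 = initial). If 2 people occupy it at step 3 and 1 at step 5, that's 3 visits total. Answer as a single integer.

Answer: 2

Derivation:
Step 0: p0@(2,4) p1@(4,0) p2@(0,1) p3@(0,3) -> at (4,3): 0 [-], cum=0
Step 1: p0@(3,4) p1@(4,1) p2@(1,1) p3@(1,3) -> at (4,3): 0 [-], cum=0
Step 2: p0@(4,4) p1@ESC p2@(2,1) p3@(2,3) -> at (4,3): 0 [-], cum=0
Step 3: p0@(4,3) p1@ESC p2@(3,1) p3@(3,3) -> at (4,3): 1 [p0], cum=1
Step 4: p0@ESC p1@ESC p2@(4,1) p3@(4,3) -> at (4,3): 1 [p3], cum=2
Step 5: p0@ESC p1@ESC p2@ESC p3@ESC -> at (4,3): 0 [-], cum=2
Total visits = 2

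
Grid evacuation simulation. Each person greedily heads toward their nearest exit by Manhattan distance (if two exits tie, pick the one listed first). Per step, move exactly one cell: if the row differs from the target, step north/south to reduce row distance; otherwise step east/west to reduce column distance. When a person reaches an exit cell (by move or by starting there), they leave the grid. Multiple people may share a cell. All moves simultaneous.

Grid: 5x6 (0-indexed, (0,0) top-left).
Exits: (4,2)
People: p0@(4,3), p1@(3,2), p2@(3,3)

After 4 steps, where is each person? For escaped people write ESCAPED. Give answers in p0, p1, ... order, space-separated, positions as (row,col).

Step 1: p0:(4,3)->(4,2)->EXIT | p1:(3,2)->(4,2)->EXIT | p2:(3,3)->(4,3)
Step 2: p0:escaped | p1:escaped | p2:(4,3)->(4,2)->EXIT

ESCAPED ESCAPED ESCAPED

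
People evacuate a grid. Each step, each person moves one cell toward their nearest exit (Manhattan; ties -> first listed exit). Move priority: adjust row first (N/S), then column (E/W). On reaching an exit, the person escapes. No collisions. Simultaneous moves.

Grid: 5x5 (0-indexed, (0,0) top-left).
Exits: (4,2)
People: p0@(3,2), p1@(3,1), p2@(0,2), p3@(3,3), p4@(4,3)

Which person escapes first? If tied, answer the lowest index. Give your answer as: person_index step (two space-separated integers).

Answer: 0 1

Derivation:
Step 1: p0:(3,2)->(4,2)->EXIT | p1:(3,1)->(4,1) | p2:(0,2)->(1,2) | p3:(3,3)->(4,3) | p4:(4,3)->(4,2)->EXIT
Step 2: p0:escaped | p1:(4,1)->(4,2)->EXIT | p2:(1,2)->(2,2) | p3:(4,3)->(4,2)->EXIT | p4:escaped
Step 3: p0:escaped | p1:escaped | p2:(2,2)->(3,2) | p3:escaped | p4:escaped
Step 4: p0:escaped | p1:escaped | p2:(3,2)->(4,2)->EXIT | p3:escaped | p4:escaped
Exit steps: [1, 2, 4, 2, 1]
First to escape: p0 at step 1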